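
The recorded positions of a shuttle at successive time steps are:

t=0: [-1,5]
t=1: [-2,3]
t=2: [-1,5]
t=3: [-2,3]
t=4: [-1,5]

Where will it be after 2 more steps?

[-1,5]

Consecutive displacements [-1,-2], [+1,+2], [-1,-2], [+1,+2] scale by a factor of -1 each step.
step 5: [-1,5] + [-1,-2] → [-2,3]
step 6: [-2,3] + [+1,+2] → [-1,5]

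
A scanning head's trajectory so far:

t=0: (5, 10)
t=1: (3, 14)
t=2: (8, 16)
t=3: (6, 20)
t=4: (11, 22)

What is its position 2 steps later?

(14, 28)

The moves between consecutive positions are (-2, +4), (+5, +2), (-2, +4), (+5, +2); they repeat the 2-cycle [(-2, +4), (+5, +2)].
step 5: apply (-2, +4) → (9, 26)
step 6: apply (+5, +2) → (14, 28)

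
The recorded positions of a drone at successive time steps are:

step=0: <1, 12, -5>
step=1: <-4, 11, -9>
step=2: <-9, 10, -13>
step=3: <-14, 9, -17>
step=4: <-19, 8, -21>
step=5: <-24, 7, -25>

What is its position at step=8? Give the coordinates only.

<-39, 4, -37>

Each step adds <-5, -1, -4> to the position.
step 6: <-24, 7, -25> + <-5, -1, -4> → <-29, 6, -29>
step 7: <-29, 6, -29> + <-5, -1, -4> → <-34, 5, -33>
step 8: <-34, 5, -33> + <-5, -1, -4> → <-39, 4, -37>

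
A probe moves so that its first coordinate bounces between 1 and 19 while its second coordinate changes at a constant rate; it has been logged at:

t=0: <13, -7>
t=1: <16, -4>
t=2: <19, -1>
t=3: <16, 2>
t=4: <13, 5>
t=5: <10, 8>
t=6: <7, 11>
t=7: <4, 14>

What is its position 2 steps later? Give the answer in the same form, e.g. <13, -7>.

<4, 20>

The first coordinate reflects between 1 and 19, moving 3 per step.
  step 8: 4 → 1
  step 9: 1 → 4
The second coordinate changes by +3 each step: at step 9 it is 20.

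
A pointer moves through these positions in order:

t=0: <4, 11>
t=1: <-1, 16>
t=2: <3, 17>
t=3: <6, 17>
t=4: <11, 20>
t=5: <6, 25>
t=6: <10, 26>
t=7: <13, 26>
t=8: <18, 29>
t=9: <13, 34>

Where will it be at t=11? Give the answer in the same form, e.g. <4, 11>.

Differencing gives <-5, +5>, <+4, +1>, <+3, +0>, <+5, +3>, <-5, +5>, <+4, +1>, <+3, +0>, <+5, +3>, <-5, +5>. This is the pattern <-5, +5>, <+4, +1>, <+3, +0>, <+5, +3> repeated.
step 10: apply <+4, +1> → <17, 35>
step 11: apply <+3, +0> → <20, 35>

<20, 35>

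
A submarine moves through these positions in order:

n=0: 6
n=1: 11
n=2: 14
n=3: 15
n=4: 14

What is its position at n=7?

-1

Successive displacements: +5, +3, +1, -1 — each changes by -2.
step 5: 14 − 3 → 11
step 6: 11 − 5 → 6
step 7: 6 − 7 → -1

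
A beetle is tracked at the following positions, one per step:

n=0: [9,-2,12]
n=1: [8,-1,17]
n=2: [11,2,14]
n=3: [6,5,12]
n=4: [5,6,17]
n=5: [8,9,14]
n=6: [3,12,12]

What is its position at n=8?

[5,16,14]

Step-to-step displacements: [-1,+1,+5], [+3,+3,-3], [-5,+3,-2], [-1,+1,+5], [+3,+3,-3], [-5,+3,-2] — a repeating cycle of length 3.
step 7: apply [-1,+1,+5] → [2,13,17]
step 8: apply [+3,+3,-3] → [5,16,14]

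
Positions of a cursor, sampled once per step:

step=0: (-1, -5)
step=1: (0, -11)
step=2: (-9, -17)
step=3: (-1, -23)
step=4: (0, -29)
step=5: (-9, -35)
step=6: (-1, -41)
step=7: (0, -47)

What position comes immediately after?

(-9, -53)

The first coordinate repeats the cycle [-1, 0, -9] with period 3; step 8 mod 3 = 2, giving -9.
The second coordinate changes by -6 each step, so at step 8 it is -5 + 8·(-6) = -53.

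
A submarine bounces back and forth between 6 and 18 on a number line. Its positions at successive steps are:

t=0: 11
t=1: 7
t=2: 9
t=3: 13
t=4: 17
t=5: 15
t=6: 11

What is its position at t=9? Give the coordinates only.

The value reflects between 6 and 18, moving 4 per step.
  step 7: 11 → 7
  step 8: 7 → 9
  step 9: 9 → 13

13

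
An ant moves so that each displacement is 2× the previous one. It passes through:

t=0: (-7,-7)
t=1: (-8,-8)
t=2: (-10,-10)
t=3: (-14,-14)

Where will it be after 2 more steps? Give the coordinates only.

(-38,-38)

Consecutive displacements (-1,-1), (-2,-2), (-4,-4) scale by a factor of 2 each step.
step 4: (-14,-14) + (-8,-8) → (-22,-22)
step 5: (-22,-22) + (-16,-16) → (-38,-38)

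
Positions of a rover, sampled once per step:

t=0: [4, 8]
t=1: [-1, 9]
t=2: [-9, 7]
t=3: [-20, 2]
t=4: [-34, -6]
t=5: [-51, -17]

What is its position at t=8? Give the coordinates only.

Successive displacements: [-5, +1], [-8, -2], [-11, -5], [-14, -8], [-17, -11] — each changes by [-3, -3].
step 6: [-51, -17] + [-20, -14] → [-71, -31]
step 7: [-71, -31] + [-23, -17] → [-94, -48]
step 8: [-94, -48] + [-26, -20] → [-120, -68]

[-120, -68]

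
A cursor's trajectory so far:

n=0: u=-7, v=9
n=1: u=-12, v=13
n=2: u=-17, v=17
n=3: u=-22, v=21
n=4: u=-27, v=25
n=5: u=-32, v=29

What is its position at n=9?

The position changes by (-5, +4) every step.
step 6: u=-32, v=29 + (-5, +4) → u=-37, v=33
step 7: u=-37, v=33 + (-5, +4) → u=-42, v=37
step 8: u=-42, v=37 + (-5, +4) → u=-47, v=41
step 9: u=-47, v=41 + (-5, +4) → u=-52, v=45

u=-52, v=45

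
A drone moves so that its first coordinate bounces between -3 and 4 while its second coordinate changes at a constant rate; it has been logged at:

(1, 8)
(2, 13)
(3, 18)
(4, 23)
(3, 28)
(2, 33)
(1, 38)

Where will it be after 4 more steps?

(-3, 58)

The first coordinate reflects between -3 and 4, moving 1 per step.
  step 7: 1 → 0
  step 8: 0 → -1
  step 9: -1 → -2
  step 10: -2 → -3
The second coordinate changes by +5 each step: at step 10 it is 58.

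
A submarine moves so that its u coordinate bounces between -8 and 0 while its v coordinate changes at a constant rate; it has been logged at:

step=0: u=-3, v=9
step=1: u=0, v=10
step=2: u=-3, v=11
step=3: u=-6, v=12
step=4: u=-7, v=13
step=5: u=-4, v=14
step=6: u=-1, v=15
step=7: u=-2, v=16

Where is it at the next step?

The u coordinate reflects between -8 and 0, moving 3 per step.
  step 8: -2 → -5
The v coordinate changes by +1 each step: at step 8 it is 17.

u=-5, v=17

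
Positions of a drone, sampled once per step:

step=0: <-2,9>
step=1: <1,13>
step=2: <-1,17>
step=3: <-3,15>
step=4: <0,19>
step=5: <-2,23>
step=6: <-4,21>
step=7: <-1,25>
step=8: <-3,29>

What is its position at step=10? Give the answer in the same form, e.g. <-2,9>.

<-2,31>

Differencing gives <+3,+4>, <-2,+4>, <-2,-2>, <+3,+4>, <-2,+4>, <-2,-2>, <+3,+4>, <-2,+4>. This is the pattern <+3,+4>, <-2,+4>, <-2,-2> repeated.
step 9: apply <-2,-2> → <-5,27>
step 10: apply <+3,+4> → <-2,31>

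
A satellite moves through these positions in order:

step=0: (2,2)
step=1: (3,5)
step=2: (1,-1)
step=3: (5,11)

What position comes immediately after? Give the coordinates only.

(-3,-13)

The jumps are (+1,+3), (-2,-6), (+4,+12) — a geometric progression with ratio -2.
step 4: (5,11) + (-8,-24) → (-3,-13)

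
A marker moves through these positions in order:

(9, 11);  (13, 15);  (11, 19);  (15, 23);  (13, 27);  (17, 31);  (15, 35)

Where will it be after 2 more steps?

Differencing gives (+4, +4), (-2, +4), (+4, +4), (-2, +4), (+4, +4), (-2, +4). This is the pattern (+4, +4), (-2, +4) repeated.
step 7: apply (+4, +4) → (19, 39)
step 8: apply (-2, +4) → (17, 43)

(17, 43)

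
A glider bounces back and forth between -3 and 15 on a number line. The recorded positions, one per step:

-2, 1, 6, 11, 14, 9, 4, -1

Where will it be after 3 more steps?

The value travels 5 per step and bounces off the walls at -3 and 15.
  step 8: -1 → 0
  step 9: 0 → 5
  step 10: 5 → 10

10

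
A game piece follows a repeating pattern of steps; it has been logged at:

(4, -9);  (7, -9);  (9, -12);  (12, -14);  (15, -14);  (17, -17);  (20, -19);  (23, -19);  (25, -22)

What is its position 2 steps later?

Step-to-step displacements: (+3, +0), (+2, -3), (+3, -2), (+3, +0), (+2, -3), (+3, -2), (+3, +0), (+2, -3) — a repeating cycle of length 3.
step 9: apply (+3, -2) → (28, -24)
step 10: apply (+3, +0) → (31, -24)

(31, -24)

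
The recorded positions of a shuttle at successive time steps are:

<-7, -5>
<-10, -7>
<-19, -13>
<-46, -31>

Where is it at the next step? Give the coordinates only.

<-127, -85>

Step-to-step displacements: <-3, -2>, <-9, -6>, <-27, -18>; each is 3× the previous.
step 4: <-46, -31> + <-81, -54> → <-127, -85>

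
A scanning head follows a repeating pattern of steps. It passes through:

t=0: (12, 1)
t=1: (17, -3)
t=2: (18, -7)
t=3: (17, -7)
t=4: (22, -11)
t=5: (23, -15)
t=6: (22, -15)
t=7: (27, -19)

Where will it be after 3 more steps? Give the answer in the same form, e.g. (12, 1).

(32, -27)

Differencing gives (+5, -4), (+1, -4), (-1, +0), (+5, -4), (+1, -4), (-1, +0), (+5, -4). This is the pattern (+5, -4), (+1, -4), (-1, +0) repeated.
step 8: apply (+1, -4) → (28, -23)
step 9: apply (-1, +0) → (27, -23)
step 10: apply (+5, -4) → (32, -27)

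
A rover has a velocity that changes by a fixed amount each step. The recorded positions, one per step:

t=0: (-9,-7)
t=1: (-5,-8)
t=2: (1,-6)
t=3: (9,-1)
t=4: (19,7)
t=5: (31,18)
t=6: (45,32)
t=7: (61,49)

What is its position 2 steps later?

(99,92)

Taking differences between consecutive positions: (+4,-1), (+6,+2), (+8,+5), (+10,+8), (+12,+11), (+14,+14), (+16,+17). These grow by (+2,+3) each step.
step 8: (61,49) + (+18,+20) → (79,69)
step 9: (79,69) + (+20,+23) → (99,92)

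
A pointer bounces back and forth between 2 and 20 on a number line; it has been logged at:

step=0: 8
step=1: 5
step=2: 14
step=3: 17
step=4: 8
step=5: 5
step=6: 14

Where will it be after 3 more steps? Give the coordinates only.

The value travels 9 per step and bounces off the walls at 2 and 20.
  step 7: 14 → 17
  step 8: 17 → 8
  step 9: 8 → 5

5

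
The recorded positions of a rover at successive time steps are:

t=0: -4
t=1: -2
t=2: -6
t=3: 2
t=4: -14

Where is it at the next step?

Consecutive displacements +2, -4, +8, -16 scale by a factor of -2 each step.
step 5: -14 + 32 → 18

18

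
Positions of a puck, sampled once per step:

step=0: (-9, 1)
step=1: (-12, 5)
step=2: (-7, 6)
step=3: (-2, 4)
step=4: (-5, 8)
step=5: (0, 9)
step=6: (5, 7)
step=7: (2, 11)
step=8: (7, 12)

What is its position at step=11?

(14, 15)

Step-to-step displacements: (-3, +4), (+5, +1), (+5, -2), (-3, +4), (+5, +1), (+5, -2), (-3, +4), (+5, +1) — a repeating cycle of length 3.
step 9: apply (+5, -2) → (12, 10)
step 10: apply (-3, +4) → (9, 14)
step 11: apply (+5, +1) → (14, 15)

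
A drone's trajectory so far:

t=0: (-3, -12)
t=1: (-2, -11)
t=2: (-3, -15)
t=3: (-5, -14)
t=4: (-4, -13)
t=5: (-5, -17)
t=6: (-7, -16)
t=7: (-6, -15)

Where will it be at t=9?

(-9, -18)

Differencing gives (+1, +1), (-1, -4), (-2, +1), (+1, +1), (-1, -4), (-2, +1), (+1, +1). This is the pattern (+1, +1), (-1, -4), (-2, +1) repeated.
step 8: apply (-1, -4) → (-7, -19)
step 9: apply (-2, +1) → (-9, -18)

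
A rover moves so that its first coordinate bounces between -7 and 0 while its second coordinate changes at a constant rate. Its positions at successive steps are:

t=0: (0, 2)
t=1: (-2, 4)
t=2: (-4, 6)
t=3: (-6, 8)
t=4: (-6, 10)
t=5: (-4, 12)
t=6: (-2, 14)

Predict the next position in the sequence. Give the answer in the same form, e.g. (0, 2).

(0, 16)

The first coordinate reflects between -7 and 0, moving 2 per step.
  step 7: -2 → 0
The second coordinate changes by +2 each step: at step 7 it is 16.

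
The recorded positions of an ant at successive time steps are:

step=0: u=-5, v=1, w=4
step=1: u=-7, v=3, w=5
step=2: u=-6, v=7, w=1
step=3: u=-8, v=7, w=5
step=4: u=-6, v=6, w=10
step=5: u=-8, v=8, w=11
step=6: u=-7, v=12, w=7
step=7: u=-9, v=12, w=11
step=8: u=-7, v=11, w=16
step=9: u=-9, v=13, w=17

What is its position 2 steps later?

The moves between consecutive positions are (-2, +2, +1), (+1, +4, -4), (-2, +0, +4), (+2, -1, +5), (-2, +2, +1), (+1, +4, -4), (-2, +0, +4), (+2, -1, +5), (-2, +2, +1); they repeat the 4-cycle [(-2, +2, +1), (+1, +4, -4), (-2, +0, +4), (+2, -1, +5)].
step 10: apply (+1, +4, -4) → u=-8, v=17, w=13
step 11: apply (-2, +0, +4) → u=-10, v=17, w=17

u=-10, v=17, w=17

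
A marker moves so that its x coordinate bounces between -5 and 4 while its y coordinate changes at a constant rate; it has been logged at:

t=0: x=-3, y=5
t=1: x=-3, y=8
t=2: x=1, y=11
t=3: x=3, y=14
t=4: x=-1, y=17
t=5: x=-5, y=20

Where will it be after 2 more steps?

The x coordinate travels 4 per step and bounces off the walls at -5 and 4.
  step 6: -5 → -1
  step 7: -1 → 3
The y coordinate changes by +3 each step: at step 7 it is 26.

x=3, y=26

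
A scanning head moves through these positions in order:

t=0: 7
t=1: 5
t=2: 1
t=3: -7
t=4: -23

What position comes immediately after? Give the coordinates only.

-55

The jumps are -2, -4, -8, -16 — a geometric progression with ratio 2.
step 5: -23 − 32 → -55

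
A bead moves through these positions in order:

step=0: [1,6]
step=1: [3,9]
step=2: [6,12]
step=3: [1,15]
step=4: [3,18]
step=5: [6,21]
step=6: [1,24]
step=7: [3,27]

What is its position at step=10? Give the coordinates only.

First: cycles through 1, 3, 6 every 3 steps. Step 10 lands at position 1 of the cycle → 3.
Second: linear, +3 per step → 36 at step 10.

[3,36]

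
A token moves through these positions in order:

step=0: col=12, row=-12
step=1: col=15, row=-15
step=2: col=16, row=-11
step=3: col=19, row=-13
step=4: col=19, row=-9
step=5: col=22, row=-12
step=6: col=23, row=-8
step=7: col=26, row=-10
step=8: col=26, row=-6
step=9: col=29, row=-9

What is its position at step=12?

col=33, row=-3

Differencing gives (+3,-3), (+1,+4), (+3,-2), (+0,+4), (+3,-3), (+1,+4), (+3,-2), (+0,+4), (+3,-3). This is the pattern (+3,-3), (+1,+4), (+3,-2), (+0,+4) repeated.
step 10: apply (+1,+4) → col=30, row=-5
step 11: apply (+3,-2) → col=33, row=-7
step 12: apply (+0,+4) → col=33, row=-3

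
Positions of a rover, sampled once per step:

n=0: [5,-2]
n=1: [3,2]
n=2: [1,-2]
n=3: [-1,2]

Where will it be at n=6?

[-7,-2]

First: linear, -2 per step → -7 at step 6.
Second: cycles through -2, 2 every 2 steps. Step 6 lands at position 0 of the cycle → -2.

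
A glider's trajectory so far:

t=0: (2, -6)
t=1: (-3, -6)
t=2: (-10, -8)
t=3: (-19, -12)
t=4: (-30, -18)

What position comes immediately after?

(-43, -26)

First differences are (-5, +0), (-7, -2), (-9, -4), (-11, -6); their common second difference is (-2, -2) (constant acceleration).
step 5: (-30, -18) + (-13, -8) → (-43, -26)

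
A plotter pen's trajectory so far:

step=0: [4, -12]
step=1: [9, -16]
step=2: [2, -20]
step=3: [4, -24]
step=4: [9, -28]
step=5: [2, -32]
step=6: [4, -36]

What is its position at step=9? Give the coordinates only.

First: cycles through 4, 9, 2 every 3 steps. Step 9 lands at position 0 of the cycle → 4.
Second: linear, -4 per step → -48 at step 9.

[4, -48]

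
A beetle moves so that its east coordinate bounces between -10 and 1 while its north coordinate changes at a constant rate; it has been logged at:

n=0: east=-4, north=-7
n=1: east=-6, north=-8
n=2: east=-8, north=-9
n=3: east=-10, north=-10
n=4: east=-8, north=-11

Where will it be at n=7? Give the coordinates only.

east=-2, north=-14

The east coordinate reflects between -10 and 1, moving 2 per step.
  step 5: -8 → -6
  step 6: -6 → -4
  step 7: -4 → -2
The north coordinate changes by -1 each step: at step 7 it is -14.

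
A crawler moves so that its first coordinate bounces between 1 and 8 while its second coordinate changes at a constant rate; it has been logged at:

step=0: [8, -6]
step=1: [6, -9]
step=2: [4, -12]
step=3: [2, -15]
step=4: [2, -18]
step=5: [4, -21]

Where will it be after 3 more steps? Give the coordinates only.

[6, -30]

The first coordinate reflects between 1 and 8, moving 2 per step.
  step 6: 4 → 6
  step 7: 6 → 8
  step 8: 8 → 6
The second coordinate changes by -3 each step: at step 8 it is -30.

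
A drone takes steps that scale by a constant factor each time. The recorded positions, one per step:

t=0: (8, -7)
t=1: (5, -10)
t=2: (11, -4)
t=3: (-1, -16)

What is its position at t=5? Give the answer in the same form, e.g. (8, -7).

(-25, -40)

Step-to-step displacements: (-3, -3), (+6, +6), (-12, -12); each is -2× the previous.
step 4: (-1, -16) + (+24, +24) → (23, 8)
step 5: (23, 8) + (-48, -48) → (-25, -40)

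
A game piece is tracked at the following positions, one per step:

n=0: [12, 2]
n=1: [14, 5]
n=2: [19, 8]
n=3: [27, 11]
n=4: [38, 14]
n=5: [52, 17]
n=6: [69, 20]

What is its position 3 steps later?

[138, 29]

Successive displacements: [+2, +3], [+5, +3], [+8, +3], [+11, +3], [+14, +3], [+17, +3] — each changes by [+3, +0].
step 7: [69, 20] + [+20, +3] → [89, 23]
step 8: [89, 23] + [+23, +3] → [112, 26]
step 9: [112, 26] + [+26, +3] → [138, 29]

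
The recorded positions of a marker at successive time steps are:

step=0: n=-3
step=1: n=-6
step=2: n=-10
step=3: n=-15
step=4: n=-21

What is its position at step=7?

n=-45

Taking differences between consecutive positions: -3, -4, -5, -6. These grow by -1 each step.
step 5: -21 − 7 → n=-28
step 6: -28 − 8 → n=-36
step 7: -36 − 9 → n=-45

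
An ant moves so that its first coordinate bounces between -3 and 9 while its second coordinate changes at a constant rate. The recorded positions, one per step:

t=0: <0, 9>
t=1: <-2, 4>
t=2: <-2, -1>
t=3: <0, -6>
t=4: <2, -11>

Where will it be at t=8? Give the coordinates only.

<8, -31>

The first coordinate travels 2 per step and bounces off the walls at -3 and 9.
  step 5: 2 → 4
  step 6: 4 → 6
  step 7: 6 → 8
  step 8: 8 → 8
The second coordinate changes by -5 each step: at step 8 it is -31.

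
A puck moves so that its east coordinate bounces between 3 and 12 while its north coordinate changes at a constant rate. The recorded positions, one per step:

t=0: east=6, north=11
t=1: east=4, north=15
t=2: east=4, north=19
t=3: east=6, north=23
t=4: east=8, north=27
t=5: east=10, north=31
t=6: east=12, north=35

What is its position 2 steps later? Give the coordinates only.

The east coordinate reflects between 3 and 12, moving 2 per step.
  step 7: 12 → 10
  step 8: 10 → 8
The north coordinate changes by +4 each step: at step 8 it is 43.

east=8, north=43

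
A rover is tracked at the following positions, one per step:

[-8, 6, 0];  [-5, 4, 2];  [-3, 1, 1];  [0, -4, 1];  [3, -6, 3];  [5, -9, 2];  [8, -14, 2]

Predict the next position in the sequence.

[11, -16, 4]

Step-to-step displacements: [+3, -2, +2], [+2, -3, -1], [+3, -5, +0], [+3, -2, +2], [+2, -3, -1], [+3, -5, +0] — a repeating cycle of length 3.
step 7: apply [+3, -2, +2] → [11, -16, 4]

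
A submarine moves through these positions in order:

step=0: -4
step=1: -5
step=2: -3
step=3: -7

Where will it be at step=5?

-15

The jumps are -1, +2, -4 — a geometric progression with ratio -2.
step 4: -7 + 8 → 1
step 5: 1 − 16 → -15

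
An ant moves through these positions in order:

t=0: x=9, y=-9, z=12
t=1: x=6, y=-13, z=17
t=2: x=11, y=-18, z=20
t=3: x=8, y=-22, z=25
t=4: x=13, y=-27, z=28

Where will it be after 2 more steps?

Differencing gives (-3, -4, +5), (+5, -5, +3), (-3, -4, +5), (+5, -5, +3). This is the pattern (-3, -4, +5), (+5, -5, +3) repeated.
step 5: apply (-3, -4, +5) → x=10, y=-31, z=33
step 6: apply (+5, -5, +3) → x=15, y=-36, z=36

x=15, y=-36, z=36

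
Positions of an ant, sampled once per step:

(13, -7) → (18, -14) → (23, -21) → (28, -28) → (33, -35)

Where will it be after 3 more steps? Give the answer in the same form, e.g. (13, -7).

(48, -56)

Each step adds (+5, -7) to the position.
step 5: (33, -35) + (+5, -7) → (38, -42)
step 6: (38, -42) + (+5, -7) → (43, -49)
step 7: (43, -49) + (+5, -7) → (48, -56)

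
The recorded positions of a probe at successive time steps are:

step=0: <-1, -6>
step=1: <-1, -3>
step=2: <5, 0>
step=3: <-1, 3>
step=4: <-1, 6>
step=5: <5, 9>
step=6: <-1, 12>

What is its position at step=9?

<-1, 21>

The first coordinate repeats the cycle [-1, -1, 5] with period 3; step 9 mod 3 = 0, giving -1.
The second coordinate changes by +3 each step, so at step 9 it is -6 + 9·(3) = 21.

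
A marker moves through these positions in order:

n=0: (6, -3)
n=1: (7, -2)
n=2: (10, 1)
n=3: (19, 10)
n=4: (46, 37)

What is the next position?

Step-to-step displacements: (+1, +1), (+3, +3), (+9, +9), (+27, +27); each is 3× the previous.
step 5: (46, 37) + (+81, +81) → (127, 118)

(127, 118)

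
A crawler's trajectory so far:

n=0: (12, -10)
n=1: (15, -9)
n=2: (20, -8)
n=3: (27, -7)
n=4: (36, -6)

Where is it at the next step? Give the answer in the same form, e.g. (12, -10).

(47, -5)

Successive displacements: (+3, +1), (+5, +1), (+7, +1), (+9, +1) — each changes by (+2, +0).
step 5: (36, -6) + (+11, +1) → (47, -5)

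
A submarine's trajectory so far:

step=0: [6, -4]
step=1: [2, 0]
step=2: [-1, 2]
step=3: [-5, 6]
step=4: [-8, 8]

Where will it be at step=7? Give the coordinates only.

Differencing gives [-4, +4], [-3, +2], [-4, +4], [-3, +2]. This is the pattern [-4, +4], [-3, +2] repeated.
step 5: apply [-4, +4] → [-12, 12]
step 6: apply [-3, +2] → [-15, 14]
step 7: apply [-4, +4] → [-19, 18]

[-19, 18]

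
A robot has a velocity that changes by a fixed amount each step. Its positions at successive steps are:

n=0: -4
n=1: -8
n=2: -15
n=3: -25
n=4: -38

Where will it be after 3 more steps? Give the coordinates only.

Taking differences between consecutive positions: -4, -7, -10, -13. These grow by -3 each step.
step 5: -38 − 16 → -54
step 6: -54 − 19 → -73
step 7: -73 − 22 → -95

-95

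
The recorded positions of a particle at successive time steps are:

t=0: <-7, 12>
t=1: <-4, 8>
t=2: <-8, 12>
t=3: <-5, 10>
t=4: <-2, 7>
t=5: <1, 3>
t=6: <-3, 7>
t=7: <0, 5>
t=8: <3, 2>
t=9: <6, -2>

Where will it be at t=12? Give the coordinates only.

Step-to-step displacements: <+3, -4>, <-4, +4>, <+3, -2>, <+3, -3>, <+3, -4>, <-4, +4>, <+3, -2>, <+3, -3>, <+3, -4> — a repeating cycle of length 4.
step 10: apply <-4, +4> → <2, 2>
step 11: apply <+3, -2> → <5, 0>
step 12: apply <+3, -3> → <8, -3>

<8, -3>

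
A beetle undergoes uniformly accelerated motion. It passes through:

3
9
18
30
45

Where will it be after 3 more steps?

108

First differences are +6, +9, +12, +15; their common second difference is +3 (constant acceleration).
step 5: 45 + 18 → 63
step 6: 63 + 21 → 84
step 7: 84 + 24 → 108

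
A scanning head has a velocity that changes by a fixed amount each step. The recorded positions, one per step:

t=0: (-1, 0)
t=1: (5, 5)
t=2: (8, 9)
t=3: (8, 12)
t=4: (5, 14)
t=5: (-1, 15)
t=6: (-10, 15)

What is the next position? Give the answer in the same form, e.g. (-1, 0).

Successive displacements: (+6, +5), (+3, +4), (+0, +3), (-3, +2), (-6, +1), (-9, +0) — each changes by (-3, -1).
step 7: (-10, 15) + (-12, -1) → (-22, 14)

(-22, 14)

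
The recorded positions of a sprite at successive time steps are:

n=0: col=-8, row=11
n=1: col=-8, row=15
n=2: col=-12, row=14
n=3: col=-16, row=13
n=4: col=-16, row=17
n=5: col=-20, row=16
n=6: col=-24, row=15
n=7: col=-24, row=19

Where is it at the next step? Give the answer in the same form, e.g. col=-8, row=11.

col=-28, row=18

Step-to-step displacements: (+0,+4), (-4,-1), (-4,-1), (+0,+4), (-4,-1), (-4,-1), (+0,+4) — a repeating cycle of length 3.
step 8: apply (-4,-1) → col=-28, row=18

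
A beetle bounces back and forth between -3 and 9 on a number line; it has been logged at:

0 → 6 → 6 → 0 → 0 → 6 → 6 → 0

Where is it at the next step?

0

The value travels 6 per step and bounces off the walls at -3 and 9.
  step 8: 0 → 0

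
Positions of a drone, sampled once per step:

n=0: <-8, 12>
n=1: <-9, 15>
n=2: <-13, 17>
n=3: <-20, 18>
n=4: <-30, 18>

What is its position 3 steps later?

Taking differences between consecutive positions: <-1, +3>, <-4, +2>, <-7, +1>, <-10, +0>. These grow by <-3, -1> each step.
step 5: <-30, 18> + <-13, -1> → <-43, 17>
step 6: <-43, 17> + <-16, -2> → <-59, 15>
step 7: <-59, 15> + <-19, -3> → <-78, 12>

<-78, 12>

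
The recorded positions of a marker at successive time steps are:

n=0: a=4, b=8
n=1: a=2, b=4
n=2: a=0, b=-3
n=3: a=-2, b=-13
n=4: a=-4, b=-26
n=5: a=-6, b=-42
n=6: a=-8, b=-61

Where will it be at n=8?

a=-12, b=-108

Successive displacements: (-2, -4), (-2, -7), (-2, -10), (-2, -13), (-2, -16), (-2, -19) — each changes by (+0, -3).
step 7: a=-8, b=-61 + (-2, -22) → a=-10, b=-83
step 8: a=-10, b=-83 + (-2, -25) → a=-12, b=-108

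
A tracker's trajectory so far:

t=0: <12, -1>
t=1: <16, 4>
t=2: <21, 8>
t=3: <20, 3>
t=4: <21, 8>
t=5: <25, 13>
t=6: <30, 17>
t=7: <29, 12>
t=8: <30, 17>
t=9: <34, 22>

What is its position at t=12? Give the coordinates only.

The moves between consecutive positions are <+4, +5>, <+5, +4>, <-1, -5>, <+1, +5>, <+4, +5>, <+5, +4>, <-1, -5>, <+1, +5>, <+4, +5>; they repeat the 4-cycle [<+4, +5>, <+5, +4>, <-1, -5>, <+1, +5>].
step 10: apply <+5, +4> → <39, 26>
step 11: apply <-1, -5> → <38, 21>
step 12: apply <+1, +5> → <39, 26>

<39, 26>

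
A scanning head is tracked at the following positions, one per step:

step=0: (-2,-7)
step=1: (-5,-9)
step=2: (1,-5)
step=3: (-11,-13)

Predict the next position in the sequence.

Step-to-step displacements: (-3,-2), (+6,+4), (-12,-8); each is -2× the previous.
step 4: (-11,-13) + (+24,+16) → (13,3)

(13,3)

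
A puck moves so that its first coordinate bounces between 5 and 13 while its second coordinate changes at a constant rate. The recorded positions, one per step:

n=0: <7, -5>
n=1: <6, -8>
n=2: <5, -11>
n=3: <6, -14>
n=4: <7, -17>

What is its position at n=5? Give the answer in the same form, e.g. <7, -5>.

<8, -20>

The first coordinate travels 1 per step and bounces off the walls at 5 and 13.
  step 5: 7 → 8
The second coordinate changes by -3 each step: at step 5 it is -20.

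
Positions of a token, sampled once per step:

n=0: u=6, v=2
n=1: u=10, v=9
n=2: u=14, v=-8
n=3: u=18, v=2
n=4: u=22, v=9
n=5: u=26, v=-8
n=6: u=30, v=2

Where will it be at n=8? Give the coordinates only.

The u coordinate changes by +4 each step, so at step 8 it is 6 + 8·(4) = 38.
The v coordinate repeats the cycle [2, 9, -8] with period 3; step 8 mod 3 = 2, giving -8.

u=38, v=-8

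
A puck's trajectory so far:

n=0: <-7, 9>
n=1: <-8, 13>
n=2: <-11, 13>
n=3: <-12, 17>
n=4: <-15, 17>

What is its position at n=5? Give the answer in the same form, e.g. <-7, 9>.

Step-to-step displacements: <-1, +4>, <-3, +0>, <-1, +4>, <-3, +0> — a repeating cycle of length 2.
step 5: apply <-1, +4> → <-16, 21>

<-16, 21>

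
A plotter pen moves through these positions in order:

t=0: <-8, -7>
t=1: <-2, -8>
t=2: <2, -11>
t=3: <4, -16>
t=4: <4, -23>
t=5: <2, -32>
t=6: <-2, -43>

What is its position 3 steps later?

Successive displacements: <+6, -1>, <+4, -3>, <+2, -5>, <+0, -7>, <-2, -9>, <-4, -11> — each changes by <-2, -2>.
step 7: <-2, -43> + <-6, -13> → <-8, -56>
step 8: <-8, -56> + <-8, -15> → <-16, -71>
step 9: <-16, -71> + <-10, -17> → <-26, -88>

<-26, -88>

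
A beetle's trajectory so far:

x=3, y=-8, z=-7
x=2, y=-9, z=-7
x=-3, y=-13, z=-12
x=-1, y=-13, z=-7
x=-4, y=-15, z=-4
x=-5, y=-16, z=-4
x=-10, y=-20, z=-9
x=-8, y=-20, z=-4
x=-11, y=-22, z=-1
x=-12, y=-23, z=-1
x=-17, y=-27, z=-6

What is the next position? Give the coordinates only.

x=-15, y=-27, z=-1

The moves between consecutive positions are (-1, -1, +0), (-5, -4, -5), (+2, +0, +5), (-3, -2, +3), (-1, -1, +0), (-5, -4, -5), (+2, +0, +5), (-3, -2, +3), (-1, -1, +0), (-5, -4, -5); they repeat the 4-cycle [(-1, -1, +0), (-5, -4, -5), (+2, +0, +5), (-3, -2, +3)].
step 11: apply (+2, +0, +5) → x=-15, y=-27, z=-1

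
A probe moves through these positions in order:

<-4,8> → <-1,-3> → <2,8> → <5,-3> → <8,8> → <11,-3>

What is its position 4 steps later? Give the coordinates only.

<23,-3>

First: linear, +3 per step → 23 at step 9.
Second: cycles through 8, -3 every 2 steps. Step 9 lands at position 1 of the cycle → -3.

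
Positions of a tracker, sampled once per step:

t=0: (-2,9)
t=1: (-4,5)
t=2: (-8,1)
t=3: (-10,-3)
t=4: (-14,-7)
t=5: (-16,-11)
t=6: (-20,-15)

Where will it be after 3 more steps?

(-28,-27)

Step-to-step displacements: (-2,-4), (-4,-4), (-2,-4), (-4,-4), (-2,-4), (-4,-4) — a repeating cycle of length 2.
step 7: apply (-2,-4) → (-22,-19)
step 8: apply (-4,-4) → (-26,-23)
step 9: apply (-2,-4) → (-28,-27)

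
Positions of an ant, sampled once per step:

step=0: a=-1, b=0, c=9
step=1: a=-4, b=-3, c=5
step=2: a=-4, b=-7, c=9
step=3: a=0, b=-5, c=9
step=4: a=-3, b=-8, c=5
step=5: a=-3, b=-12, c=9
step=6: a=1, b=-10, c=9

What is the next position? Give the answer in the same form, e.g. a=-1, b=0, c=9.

Differencing gives (-3, -3, -4), (+0, -4, +4), (+4, +2, +0), (-3, -3, -4), (+0, -4, +4), (+4, +2, +0). This is the pattern (-3, -3, -4), (+0, -4, +4), (+4, +2, +0) repeated.
step 7: apply (-3, -3, -4) → a=-2, b=-13, c=5

a=-2, b=-13, c=5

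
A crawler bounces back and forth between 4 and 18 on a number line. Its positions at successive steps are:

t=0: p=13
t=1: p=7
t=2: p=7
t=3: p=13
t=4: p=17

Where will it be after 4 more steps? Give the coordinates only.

p=15

The value travels 6 per step and bounces off the walls at 4 and 18.
  step 5: 17 → 11
  step 6: 11 → 5
  step 7: 5 → 9
  step 8: 9 → 15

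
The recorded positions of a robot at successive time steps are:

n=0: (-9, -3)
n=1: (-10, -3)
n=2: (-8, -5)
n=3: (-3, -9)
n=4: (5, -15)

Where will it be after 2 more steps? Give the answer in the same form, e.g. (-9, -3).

First differences are (-1, +0), (+2, -2), (+5, -4), (+8, -6); their common second difference is (+3, -2) (constant acceleration).
step 5: (5, -15) + (+11, -8) → (16, -23)
step 6: (16, -23) + (+14, -10) → (30, -33)

(30, -33)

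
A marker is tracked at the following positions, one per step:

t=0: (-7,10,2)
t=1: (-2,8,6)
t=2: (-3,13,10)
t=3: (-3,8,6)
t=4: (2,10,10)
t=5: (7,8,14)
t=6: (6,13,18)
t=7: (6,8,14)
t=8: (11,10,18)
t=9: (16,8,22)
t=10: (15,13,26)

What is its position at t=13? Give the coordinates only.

(25,8,30)

Step-to-step displacements: (+5,-2,+4), (-1,+5,+4), (+0,-5,-4), (+5,+2,+4), (+5,-2,+4), (-1,+5,+4), (+0,-5,-4), (+5,+2,+4), (+5,-2,+4), (-1,+5,+4) — a repeating cycle of length 4.
step 11: apply (+0,-5,-4) → (15,8,22)
step 12: apply (+5,+2,+4) → (20,10,26)
step 13: apply (+5,-2,+4) → (25,8,30)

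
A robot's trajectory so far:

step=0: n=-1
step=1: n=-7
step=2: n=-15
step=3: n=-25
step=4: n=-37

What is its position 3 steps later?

n=-85

First differences are -6, -8, -10, -12; their common second difference is -2 (constant acceleration).
step 5: -37 − 14 → n=-51
step 6: -51 − 16 → n=-67
step 7: -67 − 18 → n=-85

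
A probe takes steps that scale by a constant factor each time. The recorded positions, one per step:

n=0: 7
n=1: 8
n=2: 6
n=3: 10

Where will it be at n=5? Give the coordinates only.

The jumps are +1, -2, +4 — a geometric progression with ratio -2.
step 4: 10 − 8 → 2
step 5: 2 + 16 → 18

18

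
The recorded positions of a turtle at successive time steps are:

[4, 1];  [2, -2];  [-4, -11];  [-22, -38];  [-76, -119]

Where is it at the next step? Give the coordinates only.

[-238, -362]

Consecutive displacements [-2, -3], [-6, -9], [-18, -27], [-54, -81] scale by a factor of 3 each step.
step 5: [-76, -119] + [-162, -243] → [-238, -362]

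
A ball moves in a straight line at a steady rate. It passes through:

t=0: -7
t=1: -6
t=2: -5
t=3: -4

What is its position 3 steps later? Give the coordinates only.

The position changes by +1 every step.
step 4: -4 + 1 → -3
step 5: -3 + 1 → -2
step 6: -2 + 1 → -1

-1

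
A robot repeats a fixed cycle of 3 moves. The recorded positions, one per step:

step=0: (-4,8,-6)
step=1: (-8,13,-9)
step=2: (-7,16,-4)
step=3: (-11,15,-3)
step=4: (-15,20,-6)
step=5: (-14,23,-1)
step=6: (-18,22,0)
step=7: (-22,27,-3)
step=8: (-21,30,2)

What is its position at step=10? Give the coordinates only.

Step-to-step displacements: (-4,+5,-3), (+1,+3,+5), (-4,-1,+1), (-4,+5,-3), (+1,+3,+5), (-4,-1,+1), (-4,+5,-3), (+1,+3,+5) — a repeating cycle of length 3.
step 9: apply (-4,-1,+1) → (-25,29,3)
step 10: apply (-4,+5,-3) → (-29,34,0)

(-29,34,0)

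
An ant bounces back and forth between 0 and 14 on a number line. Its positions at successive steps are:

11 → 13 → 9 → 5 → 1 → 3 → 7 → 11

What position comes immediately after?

13

The value reflects between 0 and 14, moving 4 per step.
  step 8: 11 → 13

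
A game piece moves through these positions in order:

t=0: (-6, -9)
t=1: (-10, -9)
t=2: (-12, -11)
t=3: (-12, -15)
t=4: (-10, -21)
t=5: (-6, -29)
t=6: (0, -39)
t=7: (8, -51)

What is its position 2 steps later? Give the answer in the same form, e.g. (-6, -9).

Successive displacements: (-4, +0), (-2, -2), (+0, -4), (+2, -6), (+4, -8), (+6, -10), (+8, -12) — each changes by (+2, -2).
step 8: (8, -51) + (+10, -14) → (18, -65)
step 9: (18, -65) + (+12, -16) → (30, -81)

(30, -81)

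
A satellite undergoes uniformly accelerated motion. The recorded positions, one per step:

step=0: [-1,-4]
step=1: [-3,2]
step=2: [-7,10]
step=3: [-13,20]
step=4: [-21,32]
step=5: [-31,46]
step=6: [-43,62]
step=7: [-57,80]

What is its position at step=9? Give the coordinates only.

First differences are [-2,+6], [-4,+8], [-6,+10], [-8,+12], [-10,+14], [-12,+16], [-14,+18]; their common second difference is [-2,+2] (constant acceleration).
step 8: [-57,80] + [-16,+20] → [-73,100]
step 9: [-73,100] + [-18,+22] → [-91,122]

[-91,122]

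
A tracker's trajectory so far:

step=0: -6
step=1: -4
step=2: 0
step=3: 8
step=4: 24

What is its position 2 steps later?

120

Step-to-step displacements: +2, +4, +8, +16; each is 2× the previous.
step 5: 24 + 32 → 56
step 6: 56 + 64 → 120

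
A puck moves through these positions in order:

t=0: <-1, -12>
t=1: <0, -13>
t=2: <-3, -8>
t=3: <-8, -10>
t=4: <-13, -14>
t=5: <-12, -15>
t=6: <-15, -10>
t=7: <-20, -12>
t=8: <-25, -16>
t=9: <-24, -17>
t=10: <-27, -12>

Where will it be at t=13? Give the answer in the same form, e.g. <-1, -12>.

Differencing gives <+1, -1>, <-3, +5>, <-5, -2>, <-5, -4>, <+1, -1>, <-3, +5>, <-5, -2>, <-5, -4>, <+1, -1>, <-3, +5>. This is the pattern <+1, -1>, <-3, +5>, <-5, -2>, <-5, -4> repeated.
step 11: apply <-5, -2> → <-32, -14>
step 12: apply <-5, -4> → <-37, -18>
step 13: apply <+1, -1> → <-36, -19>

<-36, -19>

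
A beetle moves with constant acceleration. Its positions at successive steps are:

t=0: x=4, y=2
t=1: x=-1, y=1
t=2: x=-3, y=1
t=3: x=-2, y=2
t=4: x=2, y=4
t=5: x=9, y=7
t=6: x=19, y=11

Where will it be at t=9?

x=67, y=29

Successive displacements: (-5, -1), (-2, +0), (+1, +1), (+4, +2), (+7, +3), (+10, +4) — each changes by (+3, +1).
step 7: x=19, y=11 + (+13, +5) → x=32, y=16
step 8: x=32, y=16 + (+16, +6) → x=48, y=22
step 9: x=48, y=22 + (+19, +7) → x=67, y=29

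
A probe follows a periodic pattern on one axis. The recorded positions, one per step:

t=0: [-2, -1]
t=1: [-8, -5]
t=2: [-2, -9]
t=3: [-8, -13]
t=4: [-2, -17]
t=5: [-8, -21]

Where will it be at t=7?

[-8, -29]

The first coordinate repeats the cycle [-2, -8] with period 2; step 7 mod 2 = 1, giving -8.
The second coordinate changes by -4 each step, so at step 7 it is -1 + 7·(-4) = -29.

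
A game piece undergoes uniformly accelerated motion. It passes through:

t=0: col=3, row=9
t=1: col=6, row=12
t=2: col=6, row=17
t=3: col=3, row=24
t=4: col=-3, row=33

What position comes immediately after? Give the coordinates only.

col=-12, row=44

Successive displacements: (+3,+3), (+0,+5), (-3,+7), (-6,+9) — each changes by (-3,+2).
step 5: col=-3, row=33 + (-9,+11) → col=-12, row=44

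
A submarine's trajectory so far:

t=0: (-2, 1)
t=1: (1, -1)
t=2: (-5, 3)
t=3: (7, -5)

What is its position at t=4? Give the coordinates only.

The jumps are (+3, -2), (-6, +4), (+12, -8) — a geometric progression with ratio -2.
step 4: (7, -5) + (-24, +16) → (-17, 11)

(-17, 11)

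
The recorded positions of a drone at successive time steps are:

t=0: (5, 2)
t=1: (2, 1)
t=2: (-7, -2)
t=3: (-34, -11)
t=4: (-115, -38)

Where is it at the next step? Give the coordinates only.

(-358, -119)

The jumps are (-3, -1), (-9, -3), (-27, -9), (-81, -27) — a geometric progression with ratio 3.
step 5: (-115, -38) + (-243, -81) → (-358, -119)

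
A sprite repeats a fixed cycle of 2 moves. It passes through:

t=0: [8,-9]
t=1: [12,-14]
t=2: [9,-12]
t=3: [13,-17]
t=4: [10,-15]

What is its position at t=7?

Differencing gives [+4,-5], [-3,+2], [+4,-5], [-3,+2]. This is the pattern [+4,-5], [-3,+2] repeated.
step 5: apply [+4,-5] → [14,-20]
step 6: apply [-3,+2] → [11,-18]
step 7: apply [+4,-5] → [15,-23]

[15,-23]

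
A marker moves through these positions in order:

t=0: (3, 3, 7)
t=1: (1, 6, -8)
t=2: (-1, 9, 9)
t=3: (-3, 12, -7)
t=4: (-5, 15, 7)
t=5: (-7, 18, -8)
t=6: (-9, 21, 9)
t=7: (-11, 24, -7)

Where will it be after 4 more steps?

First: linear, -2 per step → -19 at step 11.
Second: linear, +3 per step → 36 at step 11.
Third: cycles through 7, -8, 9, -7 every 4 steps. Step 11 lands at position 3 of the cycle → -7.

(-19, 36, -7)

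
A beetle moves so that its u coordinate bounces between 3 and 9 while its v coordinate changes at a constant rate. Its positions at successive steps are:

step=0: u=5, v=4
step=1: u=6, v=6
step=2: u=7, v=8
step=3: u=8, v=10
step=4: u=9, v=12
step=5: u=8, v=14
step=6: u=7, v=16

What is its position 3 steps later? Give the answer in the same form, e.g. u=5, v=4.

u=4, v=22

The u coordinate reflects between 3 and 9, moving 1 per step.
  step 7: 7 → 6
  step 8: 6 → 5
  step 9: 5 → 4
The v coordinate changes by +2 each step: at step 9 it is 22.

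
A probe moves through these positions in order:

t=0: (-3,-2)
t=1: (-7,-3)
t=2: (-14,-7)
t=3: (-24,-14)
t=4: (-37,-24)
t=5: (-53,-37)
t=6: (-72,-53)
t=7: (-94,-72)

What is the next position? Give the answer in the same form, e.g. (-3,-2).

Successive displacements: (-4,-1), (-7,-4), (-10,-7), (-13,-10), (-16,-13), (-19,-16), (-22,-19) — each changes by (-3,-3).
step 8: (-94,-72) + (-25,-22) → (-119,-94)

(-119,-94)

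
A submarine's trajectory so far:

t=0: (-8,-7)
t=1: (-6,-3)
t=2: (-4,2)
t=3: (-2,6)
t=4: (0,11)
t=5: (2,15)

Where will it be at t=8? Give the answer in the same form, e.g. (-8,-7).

Differencing gives (+2,+4), (+2,+5), (+2,+4), (+2,+5), (+2,+4). This is the pattern (+2,+4), (+2,+5) repeated.
step 6: apply (+2,+5) → (4,20)
step 7: apply (+2,+4) → (6,24)
step 8: apply (+2,+5) → (8,29)

(8,29)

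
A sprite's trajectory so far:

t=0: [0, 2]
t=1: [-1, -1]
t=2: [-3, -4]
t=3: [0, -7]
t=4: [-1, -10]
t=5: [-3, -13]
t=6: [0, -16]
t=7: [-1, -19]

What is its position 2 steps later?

The first coordinate repeats the cycle [0, -1, -3] with period 3; step 9 mod 3 = 0, giving 0.
The second coordinate changes by -3 each step, so at step 9 it is 2 + 9·(-3) = -25.

[0, -25]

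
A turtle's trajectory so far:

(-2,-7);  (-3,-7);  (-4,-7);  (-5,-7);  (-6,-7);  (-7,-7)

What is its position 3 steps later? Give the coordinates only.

(-10,-7)

The position changes by (-1,+0) every step.
step 6: (-7,-7) + (-1,+0) → (-8,-7)
step 7: (-8,-7) + (-1,+0) → (-9,-7)
step 8: (-9,-7) + (-1,+0) → (-10,-7)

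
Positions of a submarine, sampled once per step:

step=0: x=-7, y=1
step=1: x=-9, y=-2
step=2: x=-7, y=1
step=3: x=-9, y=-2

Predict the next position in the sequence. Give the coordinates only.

Consecutive displacements (-2,-3), (+2,+3), (-2,-3) scale by a factor of -1 each step.
step 4: x=-9, y=-2 + (+2,+3) → x=-7, y=1

x=-7, y=1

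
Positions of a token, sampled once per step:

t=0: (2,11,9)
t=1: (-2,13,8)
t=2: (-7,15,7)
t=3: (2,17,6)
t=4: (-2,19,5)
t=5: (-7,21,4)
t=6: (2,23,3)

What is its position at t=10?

(-2,31,-1)

The first coordinate repeats the cycle [2, -2, -7] with period 3; step 10 mod 3 = 1, giving -2.
The second coordinate changes by +2 each step, so at step 10 it is 11 + 10·(2) = 31.
The third coordinate changes by -1 each step, so at step 10 it is 9 + 10·(-1) = -1.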